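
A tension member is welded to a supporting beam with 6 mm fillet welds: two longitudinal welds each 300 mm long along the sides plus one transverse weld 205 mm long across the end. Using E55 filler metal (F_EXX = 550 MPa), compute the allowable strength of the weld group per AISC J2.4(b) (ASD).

R_n/Ω ≈ 572 kN

t_e = 0.707 × 6 = 4.242 mm.
R_nwl = 0.6 × 550 × 4.242 × 600 × 10⁻³ = 839.9 kN (longitudinal, 2 welds).
R_nwt = 0.6 × 550 × 4.242 × 205 × 10⁻³ = 287 kN (transverse, base value).
(i) R_nwl + R_nwt = 1127 kN; (ii) 0.85 R_nwl + 1.5 R_nwt = 1144 kN.
R_n = max = 1144 kN [governs: (ii)]; R_n/Ω = 572.2 kN.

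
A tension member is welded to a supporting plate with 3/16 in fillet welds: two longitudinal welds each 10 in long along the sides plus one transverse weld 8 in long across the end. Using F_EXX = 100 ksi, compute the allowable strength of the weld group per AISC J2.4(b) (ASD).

t_e = 0.707 × 0.1875 = 0.1326 in.
R_nwl = 0.6 × 100 × 0.1326 × 20 = 159.1 kips (longitudinal, 2 welds).
R_nwt = 0.6 × 100 × 0.1326 × 8 = 63.63 kips (transverse, base value).
(i) R_nwl + R_nwt = 222.7 kips; (ii) 0.85 R_nwl + 1.5 R_nwt = 230.7 kips.
R_n = max = 230.7 kips [governs: (ii)]; R_n/Ω = 115.3 kips.

R_n/Ω ≈ 115 kips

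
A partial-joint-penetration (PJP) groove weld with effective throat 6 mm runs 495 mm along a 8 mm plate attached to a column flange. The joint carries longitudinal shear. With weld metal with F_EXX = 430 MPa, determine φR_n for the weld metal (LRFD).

φR_n ≈ 575 kN

Effective throat (given) t_e = 6 mm.
A_we = 6 × 495 = 2970 mm².
F_nw = 0.6 F_EXX = 258 MPa.
φR_n = 0.75 × 258 × 2970 × 10⁻³ = 574.7 kN.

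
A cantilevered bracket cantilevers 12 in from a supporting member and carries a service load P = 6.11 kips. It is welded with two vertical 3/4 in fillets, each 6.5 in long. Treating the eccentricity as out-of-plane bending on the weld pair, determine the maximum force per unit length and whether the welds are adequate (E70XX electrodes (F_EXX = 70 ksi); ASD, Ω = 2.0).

f_max ≈ 5.23 kip/in; adequate

L_w = 2 × 6.5 = 13 in; section modulus (unit throat) S = 2 × L²/6 = 14.08 in².
Direct shear f_v = P/L_w = 6.11/13 = 0.47 kip/in.
Moment M = P × e = 6.11 × 12 = 73.32 kip·in; bending f_b = M/S = 5.206 kip/in.
f_max = √(f_v² + f_b²) = √(0.47² + 5.206²) = 5.227 kip/in.
r_n/Ω = (1/2.0) × 0.6 × 70 × (0.707 × 0.75) = 11.14 kip/in → adequate.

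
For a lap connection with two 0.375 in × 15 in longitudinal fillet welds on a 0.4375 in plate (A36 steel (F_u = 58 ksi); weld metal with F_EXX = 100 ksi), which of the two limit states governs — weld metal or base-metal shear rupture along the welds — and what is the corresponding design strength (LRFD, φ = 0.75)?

φR_n ≈ 343 kips (base-metal shear rupture governs)

t_e = 0.707 × 0.375 = 0.2651 in; L = 30 in.
Weld metal: φR_n = 0.75 × 0.6 × 100 × 0.2651 × 30 = 357.9 kips.
Base metal (shear rupture): φR_n = 0.75 × 0.6 × 58 × 0.4375 × 30 = 342.6 kips.
Governing: base-metal shear rupture.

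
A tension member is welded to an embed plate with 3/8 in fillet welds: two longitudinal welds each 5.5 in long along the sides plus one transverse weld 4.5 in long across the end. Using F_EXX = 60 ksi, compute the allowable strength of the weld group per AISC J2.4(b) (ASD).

t_e = 0.707 × 0.375 = 0.2651 in.
R_nwl = 0.6 × 60 × 0.2651 × 11 = 105 kips (longitudinal, 2 welds).
R_nwt = 0.6 × 60 × 0.2651 × 4.5 = 42.95 kips (transverse, base value).
(i) R_nwl + R_nwt = 147.9 kips; (ii) 0.85 R_nwl + 1.5 R_nwt = 153.7 kips.
R_n = max = 153.7 kips [governs: (ii)]; R_n/Ω = 76.83 kips.

R_n/Ω ≈ 76.8 kips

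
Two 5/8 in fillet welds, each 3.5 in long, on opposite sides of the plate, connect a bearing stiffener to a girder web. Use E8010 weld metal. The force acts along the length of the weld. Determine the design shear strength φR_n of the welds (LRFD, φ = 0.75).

E80XX → F_EXX = 80 ksi.
Effective throat t_e = 0.707 × 0.625 = 0.4419 in.
Total length L = 7 in; A_we = 0.4419 × 7 = 3.093 in².
F_nw = 0.6 F_EXX = 0.6 × 80 = 48 ksi.
φR_n = 0.75 × 48 × 3.093 = 111.4 kip.

φR_n ≈ 111 kip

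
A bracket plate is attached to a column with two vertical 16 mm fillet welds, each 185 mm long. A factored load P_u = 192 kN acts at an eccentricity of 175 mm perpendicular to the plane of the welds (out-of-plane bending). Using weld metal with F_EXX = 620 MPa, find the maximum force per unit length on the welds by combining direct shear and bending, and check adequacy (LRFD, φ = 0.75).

f_max ≈ 2990 N/mm; adequate

L_w = 2 × 185 = 370 mm; section modulus (unit throat) S = 2 × L²/6 = 11410 mm².
Direct shear f_v = P/L_w = 192×10³/370 = 518.9 N/mm.
Moment M = P × e = 192×10³ × 175 = 33600000 N·mm; bending f_b = M/S = 2945 N/mm.
f_max = √(f_v² + f_b²) = √(518.9² + 2945²) = 2991 N/mm.
φr_n = 0.75 × 0.6 × 620 × (0.707 × 16) = 3156 N/mm → adequate.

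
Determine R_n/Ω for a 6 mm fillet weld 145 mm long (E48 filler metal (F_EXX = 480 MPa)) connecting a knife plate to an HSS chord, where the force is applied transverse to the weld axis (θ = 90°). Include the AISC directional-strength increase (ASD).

R_n/Ω ≈ 133 kN

t_e = 0.707 × 6 = 4.242 mm; A_we = 4.242 × 145 = 615.1 mm².
Directional factor: 1.0 + 0.5 sin^1.5(90°) = 1.5.
F_nw = 0.6 × 480 × 1.5 = 432 MPa.
R_n/Ω = (432 × 615.1) / 2.0 × 10⁻³ = 132.9 kN.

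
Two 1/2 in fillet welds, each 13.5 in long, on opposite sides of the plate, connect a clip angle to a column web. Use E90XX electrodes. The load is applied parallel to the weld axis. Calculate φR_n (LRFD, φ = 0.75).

E90XX → F_EXX = 90 ksi.
Effective throat t_e = 0.707 × 0.5 = 0.3535 in.
Total length L = 27 in; A_we = 0.3535 × 27 = 9.544 in².
F_nw = 0.6 F_EXX = 0.6 × 90 = 54 ksi.
φR_n = 0.75 × 54 × 9.544 = 386.6 kip.

φR_n ≈ 387 kip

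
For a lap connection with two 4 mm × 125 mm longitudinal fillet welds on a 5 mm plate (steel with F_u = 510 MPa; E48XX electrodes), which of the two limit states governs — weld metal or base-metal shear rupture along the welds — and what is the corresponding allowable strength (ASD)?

R_n/Ω ≈ 102 kN (weld metal governs)

E48XX → F_EXX = 480 MPa.
t_e = 0.707 × 4 = 2.828 mm; L = 250 mm.
Weld metal: R_n/Ω = (1/2.0) × 0.6 × 480 × 2.828 × 250 × 10⁻³ = 101.8 kN.
Base metal (shear rupture): R_n/Ω = (1/2.0) × 0.6 × 510 × 5 × 250 × 10⁻³ = 191.2 kN.
Governing: weld metal.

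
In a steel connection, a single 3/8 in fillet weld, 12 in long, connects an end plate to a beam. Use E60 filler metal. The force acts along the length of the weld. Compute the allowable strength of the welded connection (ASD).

R_n/Ω ≈ 57.3 kip

E60XX → F_EXX = 60 ksi.
Effective throat t_e = 0.707 × 0.375 = 0.2651 in.
Total length L = 12 in; A_we = 0.2651 × 12 = 3.181 in².
F_nw = 0.6 F_EXX = 0.6 × 60 = 36 ksi.
R_n = 36 × 3.181 = 114.5 kip; R_n/Ω = 114.5/2.0 = 57.27 kip.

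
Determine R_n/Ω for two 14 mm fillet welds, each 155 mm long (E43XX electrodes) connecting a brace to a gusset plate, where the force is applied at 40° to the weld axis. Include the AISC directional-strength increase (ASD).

E43XX → F_EXX = 430 MPa.
t_e = 0.707 × 14 = 9.898 mm; A_we = 9.898 × 310 = 3068 mm².
Directional factor: 1.0 + 0.5 sin^1.5(40°) = 1.258.
F_nw = 0.6 × 430 × 1.258 = 324.5 MPa.
R_n/Ω = (324.5 × 3068) / 2.0 × 10⁻³ = 497.8 kN.

R_n/Ω ≈ 498 kN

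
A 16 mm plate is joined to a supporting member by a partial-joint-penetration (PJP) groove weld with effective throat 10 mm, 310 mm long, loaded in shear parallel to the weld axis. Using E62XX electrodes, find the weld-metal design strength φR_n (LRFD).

φR_n ≈ 865 kN

E62XX → F_EXX = 620 MPa.
Effective throat (given) t_e = 10 mm.
A_we = 10 × 310 = 3100 mm².
F_nw = 0.6 F_EXX = 372 MPa.
φR_n = 0.75 × 372 × 3100 × 10⁻³ = 864.9 kN.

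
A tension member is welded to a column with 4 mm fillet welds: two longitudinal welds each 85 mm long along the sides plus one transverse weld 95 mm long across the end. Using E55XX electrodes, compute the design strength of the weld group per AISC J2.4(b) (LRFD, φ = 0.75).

E55XX → F_EXX = 550 MPa.
t_e = 0.707 × 4 = 2.828 mm.
R_nwl = 0.6 × 550 × 2.828 × 170 × 10⁻³ = 158.7 kN (longitudinal, 2 welds).
R_nwt = 0.6 × 550 × 2.828 × 95 × 10⁻³ = 88.66 kN (transverse, base value).
(i) R_nwl + R_nwt = 247.3 kN; (ii) 0.85 R_nwl + 1.5 R_nwt = 267.8 kN.
R_n = max = 267.8 kN [governs: (ii)]; φR_n = 200.9 kN.

φR_n ≈ 201 kN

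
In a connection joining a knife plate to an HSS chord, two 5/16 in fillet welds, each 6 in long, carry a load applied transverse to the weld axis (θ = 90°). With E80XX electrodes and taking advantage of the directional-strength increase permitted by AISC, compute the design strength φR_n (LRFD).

E80XX → F_EXX = 80 ksi.
t_e = 0.707 × 0.3125 = 0.2209 in; A_we = 0.2209 × 12 = 2.651 in².
Directional factor: 1.0 + 0.5 sin^1.5(90°) = 1.5.
F_nw = 0.6 × 80 × 1.5 = 72 ksi.
φR_n = 0.75 × 72 × 2.651 = 143.2 kip.

φR_n ≈ 143 kip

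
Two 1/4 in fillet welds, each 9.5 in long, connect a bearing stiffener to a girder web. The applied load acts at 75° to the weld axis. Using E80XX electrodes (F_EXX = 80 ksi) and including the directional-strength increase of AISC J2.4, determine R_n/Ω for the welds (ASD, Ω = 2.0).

t_e = 0.707 × 0.25 = 0.1767 in; A_we = 0.1767 × 19 = 3.358 in².
Directional factor: 1.0 + 0.5 sin^1.5(75°) = 1.475.
F_nw = 0.6 × 80 × 1.475 = 70.78 ksi.
R_n/Ω = (70.78 × 3.358) / 2.0 = 118.9 kips.

R_n/Ω ≈ 119 kips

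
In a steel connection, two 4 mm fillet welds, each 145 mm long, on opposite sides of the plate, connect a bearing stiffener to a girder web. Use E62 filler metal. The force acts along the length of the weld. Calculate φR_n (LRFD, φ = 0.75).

E62XX → F_EXX = 620 MPa.
Effective throat t_e = 0.707 × 4 = 2.828 mm.
Total length L = 290 mm; A_we = 2.828 × 290 = 820.1 mm².
F_nw = 0.6 F_EXX = 0.6 × 620 = 372 MPa.
φR_n = 0.75 × 372 × 820.1 × 10⁻³ = 228.8 kN.

φR_n ≈ 229 kN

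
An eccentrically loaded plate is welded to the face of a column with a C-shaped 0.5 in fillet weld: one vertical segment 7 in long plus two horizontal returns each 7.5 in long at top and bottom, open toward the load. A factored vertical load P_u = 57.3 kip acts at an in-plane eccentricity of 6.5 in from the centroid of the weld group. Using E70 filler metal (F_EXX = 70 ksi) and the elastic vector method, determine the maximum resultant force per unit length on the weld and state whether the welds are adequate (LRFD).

Total weld length L_w = 22 in. Treat welds as unit-width lines.
Centroid: x̄ = 2×7.5×3.75 / 22 = 2.557 in from the vertical weld.
Polar moment about centroid: J = I_x + I_y = [7³/12 + 2×7.5×3.5²] + [7×2.557² + 2(7.5³/12 + 7.5×1.193²)] = 349.8 in³.
Direct shear f_v = P/L_w = 57.3 / 22 = 2.605 kip/in (vertical).
Torsion M = P·e = 57.3 × 6.5 = 372.45 kip·in.
Critical point at (x, y) = (4.943, 3.5) from centroid. f_tx = M·y/J = 3.727 kip/in; f_ty = M·x/J = 5.264 kip/in.
Resultant f_max = √[f_tx² + (f_v + f_ty)²] = √[3.727² + (2.605 + 5.264)²] = 8.706 kip/in.
Capacity per unit length: φr_n = 0.75 × 0.6 × 70 × (0.707 × 0.5) = 11.14 kip/in.
8.706 ≤ 11.14 → adequate.

f_max ≈ 8.71 kip/in; adequate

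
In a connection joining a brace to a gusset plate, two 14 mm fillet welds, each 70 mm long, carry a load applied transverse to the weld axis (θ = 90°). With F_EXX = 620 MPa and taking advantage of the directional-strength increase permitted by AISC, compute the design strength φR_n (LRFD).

φR_n ≈ 580 kN

t_e = 0.707 × 14 = 9.898 mm; A_we = 9.898 × 140 = 1386 mm².
Directional factor: 1.0 + 0.5 sin^1.5(90°) = 1.5.
F_nw = 0.6 × 620 × 1.5 = 558 MPa.
φR_n = 0.75 × 558 × 1386 × 10⁻³ = 579.9 kN.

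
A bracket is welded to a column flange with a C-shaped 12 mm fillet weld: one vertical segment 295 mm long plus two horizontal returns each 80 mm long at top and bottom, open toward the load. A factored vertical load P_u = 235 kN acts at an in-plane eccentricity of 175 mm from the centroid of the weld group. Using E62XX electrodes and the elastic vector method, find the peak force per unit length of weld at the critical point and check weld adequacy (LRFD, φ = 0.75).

f_max ≈ 1420 N/mm; adequate

E62XX → F_EXX = 620 MPa.
Total weld length L_w = 455 mm. Treat welds as unit-width lines.
Centroid: x̄ = 2×80×40 / 455 = 14.07 mm from the vertical weld.
Polar moment about centroid: J = I_x + I_y = [295³/12 + 2×80×147.5²] + [295×14.07² + 2(80³/12 + 80×25.93²)] = 5872000 mm³.
Direct shear f_v = P/L_w = 235×10³ / 455 = 516.5 N/mm (vertical).
Torsion M = P·e = 235×10³ × 175 = 41125000 N·mm.
Critical point at (x, y) = (65.93, 147.5) from centroid. f_tx = M·y/J = 1033 N/mm; f_ty = M·x/J = 461.8 N/mm.
Resultant f_max = √[f_tx² + (f_v + f_ty)²] = √[1033² + (516.5 + 461.8)²] = 1423 N/mm.
Capacity per unit length: φr_n = 0.75 × 0.6 × 620 × (0.707 × 12) = 2367 N/mm.
1423 ≤ 2367 → adequate.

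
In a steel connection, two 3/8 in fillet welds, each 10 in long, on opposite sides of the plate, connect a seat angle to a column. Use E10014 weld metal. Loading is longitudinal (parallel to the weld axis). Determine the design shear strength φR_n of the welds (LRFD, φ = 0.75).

φR_n ≈ 239 kips

E100XX → F_EXX = 100 ksi.
Effective throat t_e = 0.707 × 0.375 = 0.2651 in.
Total length L = 20 in; A_we = 0.2651 × 20 = 5.303 in².
F_nw = 0.6 F_EXX = 0.6 × 100 = 60 ksi.
φR_n = 0.75 × 60 × 5.303 = 238.6 kips.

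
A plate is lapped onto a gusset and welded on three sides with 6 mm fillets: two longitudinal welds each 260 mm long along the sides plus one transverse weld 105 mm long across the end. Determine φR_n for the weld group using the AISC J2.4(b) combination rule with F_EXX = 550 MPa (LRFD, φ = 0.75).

t_e = 0.707 × 6 = 4.242 mm.
R_nwl = 0.6 × 550 × 4.242 × 520 × 10⁻³ = 727.9 kN (longitudinal, 2 welds).
R_nwt = 0.6 × 550 × 4.242 × 105 × 10⁻³ = 147 kN (transverse, base value).
(i) R_nwl + R_nwt = 874.9 kN; (ii) 0.85 R_nwl + 1.5 R_nwt = 839.2 kN.
R_n = max = 874.9 kN [governs: (i)]; φR_n = 656.2 kN.

φR_n ≈ 656 kN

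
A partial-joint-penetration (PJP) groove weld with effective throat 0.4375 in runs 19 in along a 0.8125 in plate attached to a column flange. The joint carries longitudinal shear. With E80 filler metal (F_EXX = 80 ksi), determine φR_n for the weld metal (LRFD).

φR_n ≈ 299 kips

Effective throat (given) t_e = 0.4375 in.
A_we = 0.4375 × 19 = 8.312 in².
F_nw = 0.6 F_EXX = 48 ksi.
φR_n = 0.75 × 48 × 8.312 = 299.2 kips.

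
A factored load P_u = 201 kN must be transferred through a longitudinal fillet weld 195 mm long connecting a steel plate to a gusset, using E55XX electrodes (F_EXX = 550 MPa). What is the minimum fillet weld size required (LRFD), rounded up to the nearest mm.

Total weld length L = 195 mm.
Required throat t_e = P_u / (φ × 0.6 F_EXX × L) = 201 / (0.75 × 0.6 × 550 × 195 × 10⁻³) = 4.165 mm.
Required leg w = t_e / 0.707 = 5.891 mm → use 6 mm.

w = 6 mm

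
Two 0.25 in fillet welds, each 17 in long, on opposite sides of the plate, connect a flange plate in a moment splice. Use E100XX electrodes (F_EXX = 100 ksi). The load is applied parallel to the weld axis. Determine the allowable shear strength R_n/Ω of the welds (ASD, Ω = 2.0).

R_n/Ω ≈ 180 kips

Effective throat t_e = 0.707 × 0.25 = 0.1767 in.
Total length L = 34 in; A_we = 0.1767 × 34 = 6.01 in².
F_nw = 0.6 F_EXX = 0.6 × 100 = 60 ksi.
R_n = 60 × 6.01 = 360.6 kips; R_n/Ω = 360.6/2.0 = 180.3 kips.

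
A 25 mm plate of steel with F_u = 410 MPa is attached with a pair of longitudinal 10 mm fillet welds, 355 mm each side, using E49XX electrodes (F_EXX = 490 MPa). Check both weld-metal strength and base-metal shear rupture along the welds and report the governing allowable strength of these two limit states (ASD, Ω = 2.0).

R_n/Ω ≈ 738 kN (weld metal governs)

t_e = 0.707 × 10 = 7.07 mm; L = 710 mm.
Weld metal: R_n/Ω = (1/2.0) × 0.6 × 490 × 7.07 × 710 × 10⁻³ = 737.9 kN.
Base metal (shear rupture): R_n/Ω = (1/2.0) × 0.6 × 410 × 25 × 710 × 10⁻³ = 2183 kN.
Governing: weld metal.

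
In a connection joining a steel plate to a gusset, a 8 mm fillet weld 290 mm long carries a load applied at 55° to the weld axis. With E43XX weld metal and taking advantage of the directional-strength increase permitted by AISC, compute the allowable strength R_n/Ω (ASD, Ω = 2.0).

R_n/Ω ≈ 290 kN

E43XX → F_EXX = 430 MPa.
t_e = 0.707 × 8 = 5.656 mm; A_we = 5.656 × 290 = 1640 mm².
Directional factor: 1.0 + 0.5 sin^1.5(55°) = 1.371.
F_nw = 0.6 × 430 × 1.371 = 353.6 MPa.
R_n/Ω = (353.6 × 1640) / 2.0 × 10⁻³ = 290 kN.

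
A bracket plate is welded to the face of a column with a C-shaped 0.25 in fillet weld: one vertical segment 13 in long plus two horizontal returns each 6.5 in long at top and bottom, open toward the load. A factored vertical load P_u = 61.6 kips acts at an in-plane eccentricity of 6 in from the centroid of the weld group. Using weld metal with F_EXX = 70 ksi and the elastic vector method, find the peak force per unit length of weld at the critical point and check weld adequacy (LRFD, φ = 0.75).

f_max ≈ 5.32 kip/in; adequate

Total weld length L_w = 26 in. Treat welds as unit-width lines.
Centroid: x̄ = 2×6.5×3.25 / 26 = 1.625 in from the vertical weld.
Polar moment about centroid: J = I_x + I_y = [13³/12 + 2×6.5×6.5²] + [13×1.625² + 2(6.5³/12 + 6.5×1.625²)] = 846.8 in³.
Direct shear f_v = P/L_w = 61.6 / 26 = 2.369 kip/in (vertical).
Torsion M = P·e = 61.6 × 6 = 369.6 kip·in.
Critical point at (x, y) = (4.875, 6.5) from centroid. f_tx = M·y/J = 2.837 kip/in; f_ty = M·x/J = 2.128 kip/in.
Resultant f_max = √[f_tx² + (f_v + f_ty)²] = √[2.837² + (2.369 + 2.128)²] = 5.317 kip/in.
Capacity per unit length: φr_n = 0.75 × 0.6 × 70 × (0.707 × 0.25) = 5.568 kip/in.
5.317 ≤ 5.568 → adequate.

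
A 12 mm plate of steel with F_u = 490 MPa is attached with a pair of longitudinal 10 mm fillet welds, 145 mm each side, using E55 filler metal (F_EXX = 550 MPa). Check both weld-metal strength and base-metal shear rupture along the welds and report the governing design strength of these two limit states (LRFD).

φR_n ≈ 507 kN (weld metal governs)

t_e = 0.707 × 10 = 7.07 mm; L = 290 mm.
Weld metal: φR_n = 0.75 × 0.6 × 550 × 7.07 × 290 × 10⁻³ = 507.4 kN.
Base metal (shear rupture): φR_n = 0.75 × 0.6 × 490 × 12 × 290 × 10⁻³ = 767.3 kN.
Governing: weld metal.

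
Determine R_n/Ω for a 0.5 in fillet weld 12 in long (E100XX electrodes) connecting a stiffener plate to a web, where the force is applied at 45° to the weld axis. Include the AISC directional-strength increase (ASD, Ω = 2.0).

R_n/Ω ≈ 165 kip

E100XX → F_EXX = 100 ksi.
t_e = 0.707 × 0.5 = 0.3535 in; A_we = 0.3535 × 12 = 4.242 in².
Directional factor: 1.0 + 0.5 sin^1.5(45°) = 1.297.
F_nw = 0.6 × 100 × 1.297 = 77.84 ksi.
R_n/Ω = (77.84 × 4.242) / 2.0 = 165.1 kip.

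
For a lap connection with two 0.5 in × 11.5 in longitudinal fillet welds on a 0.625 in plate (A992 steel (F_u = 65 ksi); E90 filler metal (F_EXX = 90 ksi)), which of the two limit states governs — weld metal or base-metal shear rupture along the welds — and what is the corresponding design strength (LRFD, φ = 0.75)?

φR_n ≈ 329 kips (weld metal governs)

t_e = 0.707 × 0.5 = 0.3535 in; L = 23 in.
Weld metal: φR_n = 0.75 × 0.6 × 90 × 0.3535 × 23 = 329.3 kips.
Base metal (shear rupture): φR_n = 0.75 × 0.6 × 65 × 0.625 × 23 = 420.5 kips.
Governing: weld metal.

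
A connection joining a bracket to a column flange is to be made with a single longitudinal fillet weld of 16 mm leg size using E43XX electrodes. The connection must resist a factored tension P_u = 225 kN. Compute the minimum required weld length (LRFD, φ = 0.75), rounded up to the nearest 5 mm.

E43XX → F_EXX = 430 MPa.
Throat t_e = 0.707 × 16 = 11.31 mm.
φr_n = 0.75 × 0.6 × 430 × 11.31 × 10⁻³ = 2.189 kN/mm.
L_req = P_u / φr_n = 225 / 2.189 = 102.8 mm total.
Round up → use L = 105 mm.

L = 105 mm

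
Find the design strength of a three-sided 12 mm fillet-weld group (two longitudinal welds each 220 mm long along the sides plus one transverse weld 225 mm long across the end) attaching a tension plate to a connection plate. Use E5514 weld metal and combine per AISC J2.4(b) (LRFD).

φR_n ≈ 1490 kN

E55XX → F_EXX = 550 MPa.
t_e = 0.707 × 12 = 8.484 mm.
R_nwl = 0.6 × 550 × 8.484 × 440 × 10⁻³ = 1232 kN (longitudinal, 2 welds).
R_nwt = 0.6 × 550 × 8.484 × 225 × 10⁻³ = 629.9 kN (transverse, base value).
(i) R_nwl + R_nwt = 1862 kN; (ii) 0.85 R_nwl + 1.5 R_nwt = 1992 kN.
R_n = max = 1992 kN [governs: (ii)]; φR_n = 1494 kN.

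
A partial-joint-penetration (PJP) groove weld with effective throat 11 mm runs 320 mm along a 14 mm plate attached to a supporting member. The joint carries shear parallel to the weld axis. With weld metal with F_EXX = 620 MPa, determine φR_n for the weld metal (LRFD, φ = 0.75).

Effective throat (given) t_e = 11 mm.
A_we = 11 × 320 = 3520 mm².
F_nw = 0.6 F_EXX = 372 MPa.
φR_n = 0.75 × 372 × 3520 × 10⁻³ = 982.1 kN.

φR_n ≈ 982 kN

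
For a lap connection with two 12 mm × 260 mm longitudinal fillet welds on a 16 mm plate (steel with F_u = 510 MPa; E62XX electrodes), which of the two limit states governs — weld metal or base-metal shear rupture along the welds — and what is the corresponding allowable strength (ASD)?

E62XX → F_EXX = 620 MPa.
t_e = 0.707 × 12 = 8.484 mm; L = 520 mm.
Weld metal: R_n/Ω = (1/2.0) × 0.6 × 620 × 8.484 × 520 × 10⁻³ = 820.6 kN.
Base metal (shear rupture): R_n/Ω = (1/2.0) × 0.6 × 510 × 16 × 520 × 10⁻³ = 1273 kN.
Governing: weld metal.

R_n/Ω ≈ 821 kN (weld metal governs)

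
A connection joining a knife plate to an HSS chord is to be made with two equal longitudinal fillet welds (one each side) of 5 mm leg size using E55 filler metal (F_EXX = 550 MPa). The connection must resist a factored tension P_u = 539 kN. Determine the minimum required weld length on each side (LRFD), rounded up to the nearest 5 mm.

L = 310 mm on each side

Throat t_e = 0.707 × 5 = 3.535 mm.
φr_n = 0.75 × 0.6 × 550 × 3.535 × 10⁻³ = 0.8749 kN/mm.
L_req = P_u / φr_n = 539 / 0.8749 = 616.1 mm total.
Per side: 616.1 / 2 = 308 mm.
Round up → use L = 310 mm on each side.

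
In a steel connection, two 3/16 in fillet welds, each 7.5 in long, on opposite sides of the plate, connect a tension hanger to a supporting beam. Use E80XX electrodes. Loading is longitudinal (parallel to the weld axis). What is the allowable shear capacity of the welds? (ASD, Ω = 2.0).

E80XX → F_EXX = 80 ksi.
Effective throat t_e = 0.707 × 0.1875 = 0.1326 in.
Total length L = 15 in; A_we = 0.1326 × 15 = 1.988 in².
F_nw = 0.6 F_EXX = 0.6 × 80 = 48 ksi.
R_n = 48 × 1.988 = 95.45 kips; R_n/Ω = 95.45/2.0 = 47.72 kips.

R_n/Ω ≈ 47.7 kips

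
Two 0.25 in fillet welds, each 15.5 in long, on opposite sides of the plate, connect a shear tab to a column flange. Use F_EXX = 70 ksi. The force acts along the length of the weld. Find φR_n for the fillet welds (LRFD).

φR_n ≈ 173 kip

Effective throat t_e = 0.707 × 0.25 = 0.1767 in.
Total length L = 31 in; A_we = 0.1767 × 31 = 5.479 in².
F_nw = 0.6 F_EXX = 0.6 × 70 = 42 ksi.
φR_n = 0.75 × 42 × 5.479 = 172.6 kip.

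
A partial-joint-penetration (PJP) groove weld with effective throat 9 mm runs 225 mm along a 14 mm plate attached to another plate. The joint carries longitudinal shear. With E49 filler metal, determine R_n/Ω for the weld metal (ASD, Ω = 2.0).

R_n/Ω ≈ 298 kN

E49XX → F_EXX = 490 MPa.
Effective throat (given) t_e = 9 mm.
A_we = 9 × 225 = 2025 mm².
F_nw = 0.6 F_EXX = 294 MPa.
R_n/Ω = (294 × 2025) / 2.0 × 10⁻³ = 297.7 kN.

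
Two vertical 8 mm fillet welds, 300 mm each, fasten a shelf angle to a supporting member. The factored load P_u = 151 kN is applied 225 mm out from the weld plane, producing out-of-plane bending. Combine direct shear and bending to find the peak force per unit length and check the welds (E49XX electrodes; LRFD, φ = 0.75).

f_max ≈ 1160 N/mm; adequate

E49XX → F_EXX = 490 MPa.
L_w = 2 × 300 = 600 mm; section modulus (unit throat) S = 2 × L²/6 = 30000 mm².
Direct shear f_v = P/L_w = 151×10³/600 = 251.7 N/mm.
Moment M = P × e = 151×10³ × 225 = 33975000 N·mm; bending f_b = M/S = 1132 N/mm.
f_max = √(f_v² + f_b²) = √(251.7² + 1132²) = 1160 N/mm.
φr_n = 0.75 × 0.6 × 490 × (0.707 × 8) = 1247 N/mm → adequate.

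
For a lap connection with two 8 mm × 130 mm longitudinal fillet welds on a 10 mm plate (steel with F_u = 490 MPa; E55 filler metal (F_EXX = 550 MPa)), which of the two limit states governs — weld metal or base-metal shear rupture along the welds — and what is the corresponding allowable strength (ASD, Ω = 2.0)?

R_n/Ω ≈ 243 kN (weld metal governs)

t_e = 0.707 × 8 = 5.656 mm; L = 260 mm.
Weld metal: R_n/Ω = (1/2.0) × 0.6 × 550 × 5.656 × 260 × 10⁻³ = 242.6 kN.
Base metal (shear rupture): R_n/Ω = (1/2.0) × 0.6 × 490 × 10 × 260 × 10⁻³ = 382.2 kN.
Governing: weld metal.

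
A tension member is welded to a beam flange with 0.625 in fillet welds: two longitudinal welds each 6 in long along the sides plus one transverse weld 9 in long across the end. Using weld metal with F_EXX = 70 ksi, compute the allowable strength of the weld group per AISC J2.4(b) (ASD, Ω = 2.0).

R_n/Ω ≈ 220 kip

t_e = 0.707 × 0.625 = 0.4419 in.
R_nwl = 0.6 × 70 × 0.4419 × 12 = 222.7 kip (longitudinal, 2 welds).
R_nwt = 0.6 × 70 × 0.4419 × 9 = 167 kip (transverse, base value).
(i) R_nwl + R_nwt = 389.7 kip; (ii) 0.85 R_nwl + 1.5 R_nwt = 439.8 kip.
R_n = max = 439.8 kip [governs: (ii)]; R_n/Ω = 219.9 kip.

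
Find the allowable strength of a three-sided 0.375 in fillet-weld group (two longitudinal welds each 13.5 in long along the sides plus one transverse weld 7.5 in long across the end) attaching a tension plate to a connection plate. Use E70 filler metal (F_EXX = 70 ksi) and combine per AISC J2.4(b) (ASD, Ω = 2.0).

R_n/Ω ≈ 192 kip

t_e = 0.707 × 0.375 = 0.2651 in.
R_nwl = 0.6 × 70 × 0.2651 × 27 = 300.7 kip (longitudinal, 2 welds).
R_nwt = 0.6 × 70 × 0.2651 × 7.5 = 83.51 kip (transverse, base value).
(i) R_nwl + R_nwt = 384.2 kip; (ii) 0.85 R_nwl + 1.5 R_nwt = 380.8 kip.
R_n = max = 384.2 kip [governs: (i)]; R_n/Ω = 192.1 kip.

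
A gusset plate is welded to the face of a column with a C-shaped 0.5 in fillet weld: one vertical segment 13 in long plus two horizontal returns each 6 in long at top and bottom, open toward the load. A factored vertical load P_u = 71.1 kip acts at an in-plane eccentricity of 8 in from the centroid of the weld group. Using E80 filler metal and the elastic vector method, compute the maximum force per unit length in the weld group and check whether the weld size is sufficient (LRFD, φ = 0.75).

E80XX → F_EXX = 80 ksi.
Total weld length L_w = 25 in. Treat welds as unit-width lines.
Centroid: x̄ = 2×6×3 / 25 = 1.44 in from the vertical weld.
Polar moment about centroid: J = I_x + I_y = [13³/12 + 2×6×6.5²] + [13×1.44² + 2(6³/12 + 6×1.56²)] = 782.2 in³.
Direct shear f_v = P/L_w = 71.1 / 25 = 2.844 kip/in (vertical).
Torsion M = P·e = 71.1 × 8 = 568.8 kip·in.
Critical point at (x, y) = (4.56, 6.5) from centroid. f_tx = M·y/J = 4.726 kip/in; f_ty = M·x/J = 3.316 kip/in.
Resultant f_max = √[f_tx² + (f_v + f_ty)²] = √[4.726² + (2.844 + 3.316)²] = 7.764 kip/in.
Capacity per unit length: φr_n = 0.75 × 0.6 × 80 × (0.707 × 0.5) = 12.73 kip/in.
7.764 ≤ 12.73 → adequate.

f_max ≈ 7.76 kip/in; adequate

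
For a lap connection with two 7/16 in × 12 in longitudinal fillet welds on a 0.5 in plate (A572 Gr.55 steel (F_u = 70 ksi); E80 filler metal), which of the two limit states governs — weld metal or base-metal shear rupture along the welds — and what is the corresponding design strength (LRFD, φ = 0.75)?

φR_n ≈ 267 kips (weld metal governs)

E80XX → F_EXX = 80 ksi.
t_e = 0.707 × 0.4375 = 0.3093 in; L = 24 in.
Weld metal: φR_n = 0.75 × 0.6 × 80 × 0.3093 × 24 = 267.2 kips.
Base metal (shear rupture): φR_n = 0.75 × 0.6 × 70 × 0.5 × 24 = 378 kips.
Governing: weld metal.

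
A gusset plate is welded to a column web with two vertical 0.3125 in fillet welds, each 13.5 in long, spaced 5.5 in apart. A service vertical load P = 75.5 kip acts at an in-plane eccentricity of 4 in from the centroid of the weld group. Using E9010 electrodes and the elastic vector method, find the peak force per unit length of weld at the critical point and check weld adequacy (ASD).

f_max ≈ 5.31 kip/in; adequate

E90XX → F_EXX = 90 ksi.
Total weld length L_w = 27 in. Treat welds as unit-width lines.
Polar moment about centroid: J = 2[d³/12 + d(b/2)²] = 2[13.5³/12 + 13.5×2.75²] = 614.2 in³.
Direct shear f_v = P/L_w = 75.5 / 27 = 2.796 kip/in (vertical).
Torsion M = P·e = 75.5 × 4 = 302 kip·in.
Critical point at (x, y) = (2.75, 6.75) from centroid. f_tx = M·y/J = 3.319 kip/in; f_ty = M·x/J = 1.352 kip/in.
Resultant f_max = √[f_tx² + (f_v + f_ty)²] = √[3.319² + (2.796 + 1.352)²] = 5.312 kip/in.
Capacity per unit length: r_n/Ω = (1/2.0) × 0.6 × 90 × (0.707 × 0.3125) = 5.965 kip/in.
5.312 ≤ 5.965 → adequate.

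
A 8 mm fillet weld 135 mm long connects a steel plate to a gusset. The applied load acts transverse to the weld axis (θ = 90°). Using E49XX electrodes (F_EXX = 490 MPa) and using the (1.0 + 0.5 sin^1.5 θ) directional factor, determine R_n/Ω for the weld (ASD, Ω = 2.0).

t_e = 0.707 × 8 = 5.656 mm; A_we = 5.656 × 135 = 763.6 mm².
Directional factor: 1.0 + 0.5 sin^1.5(90°) = 1.5.
F_nw = 0.6 × 490 × 1.5 = 441 MPa.
R_n/Ω = (441 × 763.6) / 2.0 × 10⁻³ = 168.4 kN.

R_n/Ω ≈ 168 kN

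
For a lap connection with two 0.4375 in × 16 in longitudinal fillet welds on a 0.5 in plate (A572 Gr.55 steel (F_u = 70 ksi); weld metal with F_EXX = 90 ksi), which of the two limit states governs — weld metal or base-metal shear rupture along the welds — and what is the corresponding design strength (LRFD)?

t_e = 0.707 × 0.4375 = 0.3093 in; L = 32 in.
Weld metal: φR_n = 0.75 × 0.6 × 90 × 0.3093 × 32 = 400.9 kips.
Base metal (shear rupture): φR_n = 0.75 × 0.6 × 70 × 0.5 × 32 = 504 kips.
Governing: weld metal.

φR_n ≈ 401 kips (weld metal governs)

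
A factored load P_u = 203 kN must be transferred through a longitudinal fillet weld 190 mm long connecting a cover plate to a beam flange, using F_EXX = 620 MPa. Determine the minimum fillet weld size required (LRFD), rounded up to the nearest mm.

Total weld length L = 190 mm.
Required throat t_e = P_u / (φ × 0.6 F_EXX × L) = 203 / (0.75 × 0.6 × 620 × 190 × 10⁻³) = 3.829 mm.
Required leg w = t_e / 0.707 = 5.417 mm → use 6 mm.

w = 6 mm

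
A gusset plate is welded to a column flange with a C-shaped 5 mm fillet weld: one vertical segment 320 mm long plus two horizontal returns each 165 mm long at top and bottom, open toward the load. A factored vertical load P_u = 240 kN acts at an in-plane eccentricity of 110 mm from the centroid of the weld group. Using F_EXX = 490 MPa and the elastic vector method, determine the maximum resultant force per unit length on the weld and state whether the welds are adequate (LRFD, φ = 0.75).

Total weld length L_w = 650 mm. Treat welds as unit-width lines.
Centroid: x̄ = 2×165×82.5 / 650 = 41.88 mm from the vertical weld.
Polar moment about centroid: J = I_x + I_y = [320³/12 + 2×165×160²] + [320×41.88² + 2(165³/12 + 165×40.62²)] = 13030000 mm³.
Direct shear f_v = P/L_w = 240×10³ / 650 = 369.2 N/mm (vertical).
Torsion M = P·e = 240×10³ × 110 = 26400000 N·mm.
Critical point at (x, y) = (123.1, 160) from centroid. f_tx = M·y/J = 324.1 N/mm; f_ty = M·x/J = 249.4 N/mm.
Resultant f_max = √[f_tx² + (f_v + f_ty)²] = √[324.1² + (369.2 + 249.4)²] = 698.4 N/mm.
Capacity per unit length: φr_n = 0.75 × 0.6 × 490 × (0.707 × 5) = 779.5 N/mm.
698.4 ≤ 779.5 → adequate.

f_max ≈ 698 N/mm; adequate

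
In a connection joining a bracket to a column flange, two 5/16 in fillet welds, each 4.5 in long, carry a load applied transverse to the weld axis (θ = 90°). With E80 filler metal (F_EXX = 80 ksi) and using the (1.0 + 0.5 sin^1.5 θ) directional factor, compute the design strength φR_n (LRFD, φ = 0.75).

φR_n ≈ 107 kips

t_e = 0.707 × 0.3125 = 0.2209 in; A_we = 0.2209 × 9 = 1.988 in².
Directional factor: 1.0 + 0.5 sin^1.5(90°) = 1.5.
F_nw = 0.6 × 80 × 1.5 = 72 ksi.
φR_n = 0.75 × 72 × 1.988 = 107.4 kips.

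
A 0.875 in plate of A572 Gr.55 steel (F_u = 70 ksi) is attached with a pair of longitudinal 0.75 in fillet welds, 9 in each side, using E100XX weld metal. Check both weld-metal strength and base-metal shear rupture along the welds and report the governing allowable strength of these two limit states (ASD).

E100XX → F_EXX = 100 ksi.
t_e = 0.707 × 0.75 = 0.5302 in; L = 18 in.
Weld metal: R_n/Ω = (1/2.0) × 0.6 × 100 × 0.5302 × 18 = 286.3 kips.
Base metal (shear rupture): R_n/Ω = (1/2.0) × 0.6 × 70 × 0.875 × 18 = 330.8 kips.
Governing: weld metal.

R_n/Ω ≈ 286 kips (weld metal governs)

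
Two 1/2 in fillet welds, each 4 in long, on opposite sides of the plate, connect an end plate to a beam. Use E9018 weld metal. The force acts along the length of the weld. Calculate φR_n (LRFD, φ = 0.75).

φR_n ≈ 115 kips

E90XX → F_EXX = 90 ksi.
Effective throat t_e = 0.707 × 0.5 = 0.3535 in.
Total length L = 8 in; A_we = 0.3535 × 8 = 2.828 in².
F_nw = 0.6 F_EXX = 0.6 × 90 = 54 ksi.
φR_n = 0.75 × 54 × 2.828 = 114.5 kips.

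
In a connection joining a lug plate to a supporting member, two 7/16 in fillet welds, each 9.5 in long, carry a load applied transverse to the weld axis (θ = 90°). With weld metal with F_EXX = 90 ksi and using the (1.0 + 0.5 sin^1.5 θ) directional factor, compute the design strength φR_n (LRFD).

φR_n ≈ 357 kips

t_e = 0.707 × 0.4375 = 0.3093 in; A_we = 0.3093 × 19 = 5.877 in².
Directional factor: 1.0 + 0.5 sin^1.5(90°) = 1.5.
F_nw = 0.6 × 90 × 1.5 = 81 ksi.
φR_n = 0.75 × 81 × 5.877 = 357 kips.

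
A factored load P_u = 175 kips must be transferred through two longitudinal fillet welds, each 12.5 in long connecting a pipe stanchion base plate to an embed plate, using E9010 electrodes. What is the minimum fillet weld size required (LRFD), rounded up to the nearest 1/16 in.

w = 1/4 in

E90XX → F_EXX = 90 ksi.
Total weld length L = 25 in.
Required throat t_e = P_u / (φ × 0.6 F_EXX × L) = 175 / (0.75 × 0.6 × 90 × 25) = 0.1728 in.
Required leg w = t_e / 0.707 = 0.2445 in → use 1/4 in.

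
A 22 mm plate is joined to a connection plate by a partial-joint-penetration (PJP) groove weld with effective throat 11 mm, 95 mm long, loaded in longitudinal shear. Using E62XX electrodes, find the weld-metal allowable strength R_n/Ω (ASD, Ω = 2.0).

E62XX → F_EXX = 620 MPa.
Effective throat (given) t_e = 11 mm.
A_we = 11 × 95 = 1045 mm².
F_nw = 0.6 F_EXX = 372 MPa.
R_n/Ω = (372 × 1045) / 2.0 × 10⁻³ = 194.4 kN.

R_n/Ω ≈ 194 kN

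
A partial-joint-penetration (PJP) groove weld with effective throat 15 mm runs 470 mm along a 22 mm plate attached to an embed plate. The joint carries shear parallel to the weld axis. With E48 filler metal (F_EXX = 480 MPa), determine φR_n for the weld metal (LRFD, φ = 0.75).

φR_n ≈ 1520 kN

Effective throat (given) t_e = 15 mm.
A_we = 15 × 470 = 7050 mm².
F_nw = 0.6 F_EXX = 288 MPa.
φR_n = 0.75 × 288 × 7050 × 10⁻³ = 1523 kN.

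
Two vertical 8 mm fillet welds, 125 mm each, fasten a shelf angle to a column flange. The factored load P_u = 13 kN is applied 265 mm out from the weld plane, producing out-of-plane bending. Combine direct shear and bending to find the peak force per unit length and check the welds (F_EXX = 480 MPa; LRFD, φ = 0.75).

L_w = 2 × 125 = 250 mm; section modulus (unit throat) S = 2 × L²/6 = 5208 mm².
Direct shear f_v = P/L_w = 13×10³/250 = 52 N/mm.
Moment M = P × e = 13×10³ × 265 = 3445000 N·mm; bending f_b = M/S = 661.4 N/mm.
f_max = √(f_v² + f_b²) = √(52² + 661.4²) = 663.5 N/mm.
φr_n = 0.75 × 0.6 × 480 × (0.707 × 8) = 1222 N/mm → adequate.

f_max ≈ 663 N/mm; adequate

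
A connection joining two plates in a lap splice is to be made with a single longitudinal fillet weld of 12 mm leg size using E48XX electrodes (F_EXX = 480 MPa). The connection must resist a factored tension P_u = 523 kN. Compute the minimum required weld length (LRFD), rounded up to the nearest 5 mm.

Throat t_e = 0.707 × 12 = 8.484 mm.
φr_n = 0.75 × 0.6 × 480 × 8.484 × 10⁻³ = 1.833 kN/mm.
L_req = P_u / φr_n = 523 / 1.833 = 285.4 mm total.
Round up → use L = 290 mm.

L = 290 mm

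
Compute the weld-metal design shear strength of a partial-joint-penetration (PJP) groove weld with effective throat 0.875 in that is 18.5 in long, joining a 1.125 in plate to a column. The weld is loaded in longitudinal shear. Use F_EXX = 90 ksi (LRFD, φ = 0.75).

Effective throat (given) t_e = 0.875 in.
A_we = 0.875 × 18.5 = 16.19 in².
F_nw = 0.6 F_EXX = 54 ksi.
φR_n = 0.75 × 54 × 16.19 = 655.6 kip.

φR_n ≈ 656 kip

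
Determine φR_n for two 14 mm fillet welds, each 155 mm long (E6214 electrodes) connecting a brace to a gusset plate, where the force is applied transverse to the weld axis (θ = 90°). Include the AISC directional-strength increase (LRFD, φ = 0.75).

φR_n ≈ 1280 kN

E62XX → F_EXX = 620 MPa.
t_e = 0.707 × 14 = 9.898 mm; A_we = 9.898 × 310 = 3068 mm².
Directional factor: 1.0 + 0.5 sin^1.5(90°) = 1.5.
F_nw = 0.6 × 620 × 1.5 = 558 MPa.
φR_n = 0.75 × 558 × 3068 × 10⁻³ = 1284 kN.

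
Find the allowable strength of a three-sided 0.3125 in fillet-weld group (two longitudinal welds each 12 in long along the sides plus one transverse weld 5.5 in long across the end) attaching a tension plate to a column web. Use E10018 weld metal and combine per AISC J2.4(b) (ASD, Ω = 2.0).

E100XX → F_EXX = 100 ksi.
t_e = 0.707 × 0.3125 = 0.2209 in.
R_nwl = 0.6 × 100 × 0.2209 × 24 = 318.1 kip (longitudinal, 2 welds).
R_nwt = 0.6 × 100 × 0.2209 × 5.5 = 72.91 kip (transverse, base value).
(i) R_nwl + R_nwt = 391.1 kip; (ii) 0.85 R_nwl + 1.5 R_nwt = 379.8 kip.
R_n = max = 391.1 kip [governs: (i)]; R_n/Ω = 195.5 kip.

R_n/Ω ≈ 196 kip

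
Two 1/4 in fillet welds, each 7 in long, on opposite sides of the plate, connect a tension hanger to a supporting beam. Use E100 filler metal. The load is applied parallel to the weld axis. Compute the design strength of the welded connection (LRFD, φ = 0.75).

φR_n ≈ 111 kip

E100XX → F_EXX = 100 ksi.
Effective throat t_e = 0.707 × 0.25 = 0.1767 in.
Total length L = 14 in; A_we = 0.1767 × 14 = 2.474 in².
F_nw = 0.6 F_EXX = 0.6 × 100 = 60 ksi.
φR_n = 0.75 × 60 × 2.474 = 111.4 kip.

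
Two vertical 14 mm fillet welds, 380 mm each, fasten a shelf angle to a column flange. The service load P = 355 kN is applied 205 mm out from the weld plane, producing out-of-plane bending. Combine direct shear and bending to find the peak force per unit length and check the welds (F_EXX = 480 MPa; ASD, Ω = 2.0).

L_w = 2 × 380 = 760 mm; section modulus (unit throat) S = 2 × L²/6 = 48130 mm².
Direct shear f_v = P/L_w = 355×10³/760 = 467.1 N/mm.
Moment M = P × e = 355×10³ × 205 = 72775000 N·mm; bending f_b = M/S = 1512 N/mm.
f_max = √(f_v² + f_b²) = √(467.1² + 1512²) = 1582 N/mm.
r_n/Ω = (1/2.0) × 0.6 × 480 × (0.707 × 14) = 1425 N/mm → NOT adequate.

f_max ≈ 1580 N/mm; NOT adequate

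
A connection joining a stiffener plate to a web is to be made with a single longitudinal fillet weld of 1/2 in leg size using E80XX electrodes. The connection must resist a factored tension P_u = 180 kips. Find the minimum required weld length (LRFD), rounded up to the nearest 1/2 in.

E80XX → F_EXX = 80 ksi.
Throat t_e = 0.707 × 0.5 = 0.3535 in.
φr_n = 0.75 × 0.6 × 80 × 0.3535 = 12.73 kips/in.
L_req = P_u / φr_n = 180 / 12.73 = 14.14 in total.
Round up → use L = 14.5 in.

L = 14.5 in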